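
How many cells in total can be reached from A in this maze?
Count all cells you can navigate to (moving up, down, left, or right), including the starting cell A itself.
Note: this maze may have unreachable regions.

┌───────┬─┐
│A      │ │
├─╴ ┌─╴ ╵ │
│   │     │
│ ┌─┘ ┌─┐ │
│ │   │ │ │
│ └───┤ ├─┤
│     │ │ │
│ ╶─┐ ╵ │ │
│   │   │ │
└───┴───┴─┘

Using BFS/flood-fill to find all reachable cells from A:
Maze size: 5 × 5 = 25 total cells
2 cell(s) are walled off and cannot be reached from A.
Reachable cells: 23

Reachable region (· marks reachable cells):

┌───────┬─┐
│A · · ·│·│
├─╴ ┌─╴ ╵ │
│· ·│· · ·│
│ ┌─┘ ┌─┐ │
│·│· ·│·│·│
│ └───┤ ├─┤
│· · ·│·│ │
│ ╶─┐ ╵ │ │
│· ·│· ·│ │
└───┴───┴─┘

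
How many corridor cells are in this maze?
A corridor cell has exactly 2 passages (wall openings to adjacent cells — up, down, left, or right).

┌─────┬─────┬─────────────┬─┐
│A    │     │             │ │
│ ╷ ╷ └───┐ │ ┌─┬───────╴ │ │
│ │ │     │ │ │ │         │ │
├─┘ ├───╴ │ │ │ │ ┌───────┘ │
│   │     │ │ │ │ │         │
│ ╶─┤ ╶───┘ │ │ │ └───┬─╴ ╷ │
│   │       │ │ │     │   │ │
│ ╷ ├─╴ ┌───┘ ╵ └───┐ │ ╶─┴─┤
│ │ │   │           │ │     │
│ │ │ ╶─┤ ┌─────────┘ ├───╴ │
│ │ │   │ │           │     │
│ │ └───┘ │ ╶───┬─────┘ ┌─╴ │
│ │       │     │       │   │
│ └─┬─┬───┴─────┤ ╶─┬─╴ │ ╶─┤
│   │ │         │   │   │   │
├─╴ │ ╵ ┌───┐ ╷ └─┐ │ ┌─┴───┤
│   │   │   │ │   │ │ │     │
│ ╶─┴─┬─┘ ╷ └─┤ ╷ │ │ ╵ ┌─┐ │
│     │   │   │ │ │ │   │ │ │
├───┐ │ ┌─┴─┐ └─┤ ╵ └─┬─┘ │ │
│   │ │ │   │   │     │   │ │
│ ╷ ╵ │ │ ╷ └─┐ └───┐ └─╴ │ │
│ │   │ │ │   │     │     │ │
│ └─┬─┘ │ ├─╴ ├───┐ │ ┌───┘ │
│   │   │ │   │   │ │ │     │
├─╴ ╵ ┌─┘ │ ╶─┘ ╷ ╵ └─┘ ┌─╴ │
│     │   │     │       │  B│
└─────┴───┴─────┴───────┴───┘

Counting cells with exactly 2 passages:
Total corridor cells: 160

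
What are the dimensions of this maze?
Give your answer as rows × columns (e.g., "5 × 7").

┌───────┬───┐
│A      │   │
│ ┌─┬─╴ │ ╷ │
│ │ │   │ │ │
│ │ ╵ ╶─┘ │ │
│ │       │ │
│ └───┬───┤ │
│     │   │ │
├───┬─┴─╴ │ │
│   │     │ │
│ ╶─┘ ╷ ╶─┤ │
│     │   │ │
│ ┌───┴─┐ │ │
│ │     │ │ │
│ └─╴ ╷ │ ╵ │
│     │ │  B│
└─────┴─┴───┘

Counting the maze dimensions:
Rows (vertical): 8
Columns (horizontal): 6
Dimensions: 8 × 6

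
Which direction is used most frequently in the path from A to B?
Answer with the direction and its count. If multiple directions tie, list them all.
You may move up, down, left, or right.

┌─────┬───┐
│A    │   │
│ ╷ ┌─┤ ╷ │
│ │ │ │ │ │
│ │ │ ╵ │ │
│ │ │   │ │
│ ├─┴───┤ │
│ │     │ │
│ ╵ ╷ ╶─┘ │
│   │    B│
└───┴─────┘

Directions: down, down, down, down, right, up, right, down, right, right
Counts: {'down': 5, 'right': 4, 'up': 1}
Most common: down (5 times)

Solution:

┌─────┬───┐
│A    │   │
│ ╷ ┌─┤ ╷ │
│↓│ │ │ │ │
│ │ │ ╵ │ │
│↓│ │   │ │
│ ├─┴───┤ │
│↓│↱ ↓  │ │
│ ╵ ╷ ╶─┘ │
│↳ ↑│↳ → B│
└───┴─────┘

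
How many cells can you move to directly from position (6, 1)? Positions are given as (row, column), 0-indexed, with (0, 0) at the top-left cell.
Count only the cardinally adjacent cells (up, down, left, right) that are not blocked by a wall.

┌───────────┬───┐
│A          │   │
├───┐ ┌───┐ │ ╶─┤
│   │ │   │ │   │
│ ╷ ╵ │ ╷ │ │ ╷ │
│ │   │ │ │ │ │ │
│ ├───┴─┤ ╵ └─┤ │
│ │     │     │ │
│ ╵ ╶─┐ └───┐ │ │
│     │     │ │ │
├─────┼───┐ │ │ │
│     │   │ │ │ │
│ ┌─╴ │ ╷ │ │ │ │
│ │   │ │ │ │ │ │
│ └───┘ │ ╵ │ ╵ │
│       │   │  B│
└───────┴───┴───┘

Checking passable neighbors of (6, 1):
Neighbors: (6, 2)
Count: 1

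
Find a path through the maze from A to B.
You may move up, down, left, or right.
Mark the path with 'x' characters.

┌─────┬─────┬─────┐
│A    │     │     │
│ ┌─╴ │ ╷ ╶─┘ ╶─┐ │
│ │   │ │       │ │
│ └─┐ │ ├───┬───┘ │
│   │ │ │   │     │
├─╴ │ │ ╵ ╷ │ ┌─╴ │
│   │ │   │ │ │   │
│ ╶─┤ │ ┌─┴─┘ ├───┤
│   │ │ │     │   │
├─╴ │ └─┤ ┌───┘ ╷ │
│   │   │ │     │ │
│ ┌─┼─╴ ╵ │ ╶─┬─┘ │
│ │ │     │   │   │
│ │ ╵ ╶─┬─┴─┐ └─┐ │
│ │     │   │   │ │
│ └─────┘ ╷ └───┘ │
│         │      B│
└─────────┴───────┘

Finding the shortest path through the maze:
Path length: 22 steps
Directions: down → down → right → down → left → down → right → down → left → down → down → down → right → right → right → right → up → right → down → right → right → right

Solution:

┌─────┬─────┬─────┐
│A    │     │     │
│ ┌─╴ │ ╷ ╶─┘ ╶─┐ │
│x│   │ │       │ │
│ └─┐ │ ├───┬───┘ │
│x x│ │ │   │     │
├─╴ │ │ ╵ ╷ │ ┌─╴ │
│x x│ │   │ │ │   │
│ ╶─┤ │ ┌─┴─┘ ├───┤
│x x│ │ │     │   │
├─╴ │ └─┤ ┌───┘ ╷ │
│x x│   │ │     │ │
│ ┌─┼─╴ ╵ │ ╶─┬─┘ │
│x│ │     │   │   │
│ │ ╵ ╶─┬─┴─┐ └─┐ │
│x│     │x x│   │ │
│ └─────┘ ╷ └───┘ │
│x x x x x│x x x B│
└─────────┴───────┘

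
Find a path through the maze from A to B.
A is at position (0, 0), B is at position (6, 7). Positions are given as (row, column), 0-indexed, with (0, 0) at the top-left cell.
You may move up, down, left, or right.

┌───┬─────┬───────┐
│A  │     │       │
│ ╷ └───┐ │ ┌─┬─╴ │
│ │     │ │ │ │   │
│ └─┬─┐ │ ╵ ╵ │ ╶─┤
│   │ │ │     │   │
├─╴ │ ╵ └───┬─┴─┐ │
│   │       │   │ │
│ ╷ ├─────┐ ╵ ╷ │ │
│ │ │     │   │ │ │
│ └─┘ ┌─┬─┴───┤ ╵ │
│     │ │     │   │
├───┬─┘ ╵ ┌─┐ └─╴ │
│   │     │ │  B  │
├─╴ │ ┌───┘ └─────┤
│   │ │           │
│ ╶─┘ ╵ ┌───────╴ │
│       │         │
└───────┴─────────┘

Finding the shortest path from (0, 0) to (6, 7):
Path length: 17 steps
Directions: right → down → right → right → down → down → right → right → down → right → up → right → down → down → right → down → left

Solution:

┌───┬─────┬───────┐
│A ↓│     │       │
│ ╷ └───┐ │ ┌─┬─╴ │
│ │↳ → ↓│ │ │ │   │
│ └─┬─┐ │ ╵ ╵ │ ╶─┤
│   │ │↓│     │   │
├─╴ │ ╵ └───┬─┴─┐ │
│   │  ↳ → ↓│↱ ↓│ │
│ ╷ ├─────┐ ╵ ╷ │ │
│ │ │     │↳ ↑│↓│ │
│ └─┘ ┌─┬─┴───┤ ╵ │
│     │ │     │↳ ↓│
├───┬─┘ ╵ ┌─┐ └─╴ │
│   │     │ │  B ↲│
├─╴ │ ┌───┘ └─────┤
│   │ │           │
│ ╶─┘ ╵ ┌───────╴ │
│       │         │
└───────┴─────────┘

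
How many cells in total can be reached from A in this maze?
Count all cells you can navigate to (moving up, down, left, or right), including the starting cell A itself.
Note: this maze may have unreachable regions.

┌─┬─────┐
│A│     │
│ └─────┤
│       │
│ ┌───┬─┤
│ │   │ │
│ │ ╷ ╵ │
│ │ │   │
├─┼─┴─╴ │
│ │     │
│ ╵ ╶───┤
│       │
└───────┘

Using BFS/flood-fill to find all reachable cells from A:
Maze size: 6 × 4 = 24 total cells
17 cell(s) are walled off and cannot be reached from A.
Reachable cells: 7

Reachable region (· marks reachable cells):

┌─┬─────┐
│A│     │
│ └─────┤
│· · · ·│
│ ┌───┬─┤
│·│   │ │
│ │ ╷ ╵ │
│·│ │   │
├─┼─┴─╴ │
│ │     │
│ ╵ ╶───┤
│       │
└───────┘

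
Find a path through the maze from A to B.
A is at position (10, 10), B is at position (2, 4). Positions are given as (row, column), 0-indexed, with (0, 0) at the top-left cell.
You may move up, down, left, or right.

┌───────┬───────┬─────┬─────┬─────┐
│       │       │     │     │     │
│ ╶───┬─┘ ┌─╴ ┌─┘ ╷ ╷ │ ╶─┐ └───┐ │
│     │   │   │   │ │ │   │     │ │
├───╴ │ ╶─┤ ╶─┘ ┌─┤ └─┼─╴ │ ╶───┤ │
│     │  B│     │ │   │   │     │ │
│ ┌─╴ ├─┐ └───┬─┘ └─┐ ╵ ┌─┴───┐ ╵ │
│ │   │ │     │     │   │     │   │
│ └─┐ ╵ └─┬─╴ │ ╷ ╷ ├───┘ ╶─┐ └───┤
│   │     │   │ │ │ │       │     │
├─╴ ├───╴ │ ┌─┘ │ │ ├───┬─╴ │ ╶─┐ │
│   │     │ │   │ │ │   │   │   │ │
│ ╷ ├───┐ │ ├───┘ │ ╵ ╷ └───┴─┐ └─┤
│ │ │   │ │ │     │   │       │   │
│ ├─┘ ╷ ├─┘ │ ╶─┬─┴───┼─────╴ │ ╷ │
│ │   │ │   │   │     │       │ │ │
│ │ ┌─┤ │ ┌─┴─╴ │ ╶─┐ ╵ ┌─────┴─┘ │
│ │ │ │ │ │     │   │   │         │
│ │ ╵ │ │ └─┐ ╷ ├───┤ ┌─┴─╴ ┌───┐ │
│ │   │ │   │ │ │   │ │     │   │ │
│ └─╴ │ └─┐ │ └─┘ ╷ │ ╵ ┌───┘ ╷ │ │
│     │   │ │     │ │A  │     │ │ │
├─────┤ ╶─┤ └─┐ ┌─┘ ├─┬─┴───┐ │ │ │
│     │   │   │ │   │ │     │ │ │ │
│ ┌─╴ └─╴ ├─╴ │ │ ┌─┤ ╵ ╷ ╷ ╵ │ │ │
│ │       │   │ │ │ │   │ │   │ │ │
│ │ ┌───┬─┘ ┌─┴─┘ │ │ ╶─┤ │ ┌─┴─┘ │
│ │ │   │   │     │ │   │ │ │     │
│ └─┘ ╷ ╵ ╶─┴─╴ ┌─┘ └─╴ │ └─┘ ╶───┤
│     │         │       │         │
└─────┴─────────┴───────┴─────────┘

Finding the shortest path from (10, 10) to (2, 4):
Path length: 64 steps
Directions: up → up → right → up → right → right → right → up → left → left → left → up → left → down → left → up → up → up → left → down → down → down → left → left → down → right → down → left → down → down → right → right → up → right → down → down → left → down → down → left → down → left → left → left → up → right → up → right → up → left → up → up → left → up → up → right → up → up → up → right → up → left → left → up

Solution:

┌───────┬───────┬─────┬─────┬─────┐
│       │       │     │     │     │
│ ╶───┬─┘ ┌─╴ ┌─┘ ╷ ╷ │ ╶─┐ └───┐ │
│     │   │   │   │ │ │   │     │ │
├───╴ │ ╶─┤ ╶─┘ ┌─┤ └─┼─╴ │ ╶───┤ │
│     │  B│     │ │   │   │     │ │
│ ┌─╴ ├─┐ └───┬─┘ └─┐ ╵ ┌─┴───┐ ╵ │
│ │   │ │↑ ← ↰│  ↓ ↰│   │     │   │
│ └─┐ ╵ └─┬─╴ │ ╷ ╷ ├───┘ ╶─┐ └───┤
│   │     │↱ ↑│ │↓│↑│       │     │
├─╴ ├───╴ │ ┌─┘ │ │ ├───┬─╴ │ ╶─┐ │
│   │     │↑│   │↓│↑│↓ ↰│   │   │ │
│ ╷ ├───┐ │ ├───┘ │ ╵ ╷ └───┴─┐ └─┤
│ │ │   │ │↑│↓ ← ↲│↑ ↲│↑ ← ← ↰│   │
│ ├─┘ ╷ ├─┘ │ ╶─┬─┴───┼─────╴ │ ╷ │
│ │   │ │↱ ↑│↳ ↓│     │↱ → → ↑│ │ │
│ │ ┌─┤ │ ┌─┴─╴ │ ╶─┐ ╵ ┌─────┴─┘ │
│ │ │ │ │↑│  ↓ ↲│   │↱ ↑│         │
│ │ ╵ │ │ └─┐ ╷ ├───┤ ┌─┴─╴ ┌───┐ │
│ │   │ │↑ ↰│↓│ │↱ ↓│↑│     │   │ │
│ └─╴ │ └─┐ │ └─┘ ╷ │ ╵ ┌───┘ ╷ │ │
│     │   │↑│↳ → ↑│↓│A  │     │ │ │
├─────┤ ╶─┤ └─┐ ┌─┘ ├─┬─┴───┐ │ │ │
│     │   │↑ ↰│ │↓ ↲│ │     │ │ │ │
│ ┌─╴ └─╴ ├─╴ │ │ ┌─┤ ╵ ╷ ╷ ╵ │ │ │
│ │       │↱ ↑│ │↓│ │   │ │   │ │ │
│ │ ┌───┬─┘ ┌─┴─┘ │ │ ╶─┤ │ ┌─┴─┘ │
│ │ │   │↱ ↑│  ↓ ↲│ │   │ │ │     │
│ └─┘ ╷ ╵ ╶─┴─╴ ┌─┘ └─╴ │ └─┘ ╶───┤
│     │  ↑ ← ← ↲│       │         │
└─────┴─────────┴───────┴─────────┘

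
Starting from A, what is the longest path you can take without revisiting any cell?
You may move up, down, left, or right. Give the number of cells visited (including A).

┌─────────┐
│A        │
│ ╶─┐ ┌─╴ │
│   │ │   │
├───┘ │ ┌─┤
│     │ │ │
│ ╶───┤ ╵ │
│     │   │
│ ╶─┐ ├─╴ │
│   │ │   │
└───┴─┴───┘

Finding longest simple path using DFS:
Start: (0, 0)
Longest path visits 12 cells
Path: A → right → right → right → right → down → left → down → down → right → down → left

Solution:

┌─────────┐
│A → → → ↓│
│ ╶─┐ ┌─╴ │
│   │ │↓ ↲│
├───┘ │ ┌─┤
│     │↓│ │
│ ╶───┤ ╵ │
│     │↳ ↓│
│ ╶─┐ ├─╴ │
│   │ │B ↲│
└───┴─┴───┘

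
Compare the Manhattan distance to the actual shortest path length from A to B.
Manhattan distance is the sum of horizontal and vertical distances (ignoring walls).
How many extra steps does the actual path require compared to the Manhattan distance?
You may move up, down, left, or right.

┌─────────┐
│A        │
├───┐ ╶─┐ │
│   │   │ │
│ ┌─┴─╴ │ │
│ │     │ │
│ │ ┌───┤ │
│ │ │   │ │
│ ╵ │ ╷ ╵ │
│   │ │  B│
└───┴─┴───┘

Manhattan distance: |4 - 0| + |4 - 0| = 8
Actual path length: 8
Extra steps: 8 - 8 = 0

Solution:

┌─────────┐
│A → → → ↓│
├───┐ ╶─┐ │
│   │   │↓│
│ ┌─┴─╴ │ │
│ │     │↓│
│ │ ┌───┤ │
│ │ │   │↓│
│ ╵ │ ╷ ╵ │
│   │ │  B│
└───┴─┴───┘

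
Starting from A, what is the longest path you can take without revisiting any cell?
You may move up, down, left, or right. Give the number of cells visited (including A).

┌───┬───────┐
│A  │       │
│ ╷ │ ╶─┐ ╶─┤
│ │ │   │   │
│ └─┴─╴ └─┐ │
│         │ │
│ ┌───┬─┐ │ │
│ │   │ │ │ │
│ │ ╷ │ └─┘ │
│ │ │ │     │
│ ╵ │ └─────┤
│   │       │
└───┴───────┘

Finding longest simple path using DFS:
Start: (0, 0)
Longest path visits 19 cells
Path: A → down → down → right → right → right → up → left → up → right → right → down → right → down → down → down → left → left → up

Solution:

┌───┬───────┐
│A  │↱ → ↓  │
│ ╷ │ ╶─┐ ╶─┤
│↓│ │↑ ↰│↳ ↓│
│ └─┴─╴ └─┐ │
│↳ → → ↑  │↓│
│ ┌───┬─┐ │ │
│ │   │B│ │↓│
│ │ ╷ │ └─┘ │
│ │ │ │↑ ← ↲│
│ ╵ │ └─────┤
│   │       │
└───┴───────┘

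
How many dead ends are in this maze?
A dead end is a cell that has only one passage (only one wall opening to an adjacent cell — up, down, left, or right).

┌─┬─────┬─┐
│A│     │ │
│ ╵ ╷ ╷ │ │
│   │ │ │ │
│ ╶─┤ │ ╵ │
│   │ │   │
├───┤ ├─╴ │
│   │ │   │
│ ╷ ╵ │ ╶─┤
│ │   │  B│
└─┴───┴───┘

Checking each cell for number of passages:

Dead ends found at positions:
  (0, 0)
  (0, 4)
  (2, 1)
  (4, 0)
  (4, 4)
Total dead ends: 5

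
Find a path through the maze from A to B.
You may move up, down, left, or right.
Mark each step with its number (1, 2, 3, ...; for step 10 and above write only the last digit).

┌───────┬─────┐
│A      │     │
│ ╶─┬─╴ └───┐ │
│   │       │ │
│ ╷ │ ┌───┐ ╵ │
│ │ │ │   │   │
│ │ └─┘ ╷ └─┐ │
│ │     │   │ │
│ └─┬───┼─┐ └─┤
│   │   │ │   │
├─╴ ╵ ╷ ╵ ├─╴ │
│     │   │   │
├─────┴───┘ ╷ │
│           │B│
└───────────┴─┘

Finding the shortest path through the maze:
Path length: 14 steps
Directions: down → right → down → down → right → right → up → right → down → right → down → right → down → down

Solution:

┌───────┬─────┐
│A      │     │
│ ╶─┬─╴ └───┐ │
│1 2│       │ │
│ ╷ │ ┌───┐ ╵ │
│ │3│ │7 8│   │
│ │ └─┘ ╷ └─┐ │
│ │4 5 6│9 0│ │
│ └─┬───┼─┐ └─┤
│   │   │ │1 2│
├─╴ ╵ ╷ ╵ ├─╴ │
│     │   │  3│
├─────┴───┘ ╷ │
│           │B│
└───────────┴─┘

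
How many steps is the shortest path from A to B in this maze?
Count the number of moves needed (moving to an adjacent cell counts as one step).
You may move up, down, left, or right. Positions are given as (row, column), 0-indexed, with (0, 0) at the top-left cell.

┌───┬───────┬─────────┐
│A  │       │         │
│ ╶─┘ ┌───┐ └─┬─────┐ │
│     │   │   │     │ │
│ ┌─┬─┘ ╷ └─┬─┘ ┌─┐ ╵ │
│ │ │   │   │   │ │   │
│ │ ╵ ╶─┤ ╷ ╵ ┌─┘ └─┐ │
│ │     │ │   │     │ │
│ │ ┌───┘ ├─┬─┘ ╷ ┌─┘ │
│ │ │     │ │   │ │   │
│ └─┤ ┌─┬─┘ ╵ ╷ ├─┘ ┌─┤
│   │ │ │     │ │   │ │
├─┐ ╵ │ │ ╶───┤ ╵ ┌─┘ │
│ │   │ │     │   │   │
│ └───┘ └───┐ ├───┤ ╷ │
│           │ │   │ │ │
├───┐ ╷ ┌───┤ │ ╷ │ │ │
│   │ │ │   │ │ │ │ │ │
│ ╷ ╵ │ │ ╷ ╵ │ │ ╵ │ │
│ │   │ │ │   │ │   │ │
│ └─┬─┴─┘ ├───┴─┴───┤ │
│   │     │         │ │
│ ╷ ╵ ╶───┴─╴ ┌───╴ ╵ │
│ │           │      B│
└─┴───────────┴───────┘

Using BFS to find shortest path:
Start: (0, 0), End: (11, 10)
Path found:
(0,0) → (1,0) → (2,0) → (3,0) → (4,0) → (5,0) → (5,1) → (6,1) → (6,2) → (5,2) → (4,2) → (4,3) → (4,4) → (3,4) → (2,4) → (2,5) → (3,5) → (3,6) → (2,6) → (2,7) → (1,7) → (1,8) → (1,9) → (2,9) → (2,10) → (3,10) → (4,10) → (4,9) → (5,9) → (5,8) → (6,8) → (6,7) → (5,7) → (4,7) → (4,6) → (5,6) → (5,5) → (5,4) → (6,4) → (6,5) → (6,6) → (7,6) → (8,6) → (9,6) → (9,5) → (8,5) → (8,4) → (9,4) → (10,4) → (10,3) → (10,2) → (11,2) → (11,3) → (11,4) → (11,5) → (11,6) → (10,6) → (10,7) → (10,8) → (10,9) → (11,9) → (11,10)
Number of steps: 61

Solution:

┌───┬───────┬─────────┐
│A  │       │         │
│ ╶─┘ ┌───┐ └─┬─────┐ │
│↓    │   │   │↱ → ↓│ │
│ ┌─┬─┘ ╷ └─┬─┘ ┌─┐ ╵ │
│↓│ │   │↱ ↓│↱ ↑│ │↳ ↓│
│ │ ╵ ╶─┤ ╷ ╵ ┌─┘ └─┐ │
│↓│     │↑│↳ ↑│     │↓│
│ │ ┌───┘ ├─┬─┘ ╷ ┌─┘ │
│↓│ │↱ → ↑│ │↓ ↰│ │↓ ↲│
│ └─┤ ┌─┬─┘ ╵ ╷ ├─┘ ┌─┤
│↳ ↓│↑│ │↓ ← ↲│↑│↓ ↲│ │
├─┐ ╵ │ │ ╶───┤ ╵ ┌─┘ │
│ │↳ ↑│ │↳ → ↓│↑ ↲│   │
│ └───┘ └───┐ ├───┤ ╷ │
│           │↓│   │ │ │
├───┐ ╷ ┌───┤ │ ╷ │ │ │
│   │ │ │↓ ↰│↓│ │ │ │ │
│ ╷ ╵ │ │ ╷ ╵ │ │ ╵ │ │
│ │   │ │↓│↑ ↲│ │   │ │
│ └─┬─┴─┘ ├───┴─┴───┤ │
│   │↓ ← ↲│  ↱ → → ↓│ │
│ ╷ ╵ ╶───┴─╴ ┌───╴ ╵ │
│ │  ↳ → → → ↑│    ↳ B│
└─┴───────────┴───────┘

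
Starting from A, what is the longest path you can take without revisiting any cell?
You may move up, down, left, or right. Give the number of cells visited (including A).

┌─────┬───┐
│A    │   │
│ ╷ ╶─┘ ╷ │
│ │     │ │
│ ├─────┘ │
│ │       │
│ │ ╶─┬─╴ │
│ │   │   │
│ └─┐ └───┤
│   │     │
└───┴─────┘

Finding longest simple path using DFS:
Start: (0, 0)
Longest path visits 17 cells
Path: A → right → down → right → right → up → right → down → down → left → left → left → down → right → down → right → right

Solution:

┌─────┬───┐
│A ↓  │↱ ↓│
│ ╷ ╶─┘ ╷ │
│ │↳ → ↑│↓│
│ ├─────┘ │
│ │↓ ← ← ↲│
│ │ ╶─┬─╴ │
│ │↳ ↓│   │
│ └─┐ └───┤
│   │↳ → B│
└───┴─────┘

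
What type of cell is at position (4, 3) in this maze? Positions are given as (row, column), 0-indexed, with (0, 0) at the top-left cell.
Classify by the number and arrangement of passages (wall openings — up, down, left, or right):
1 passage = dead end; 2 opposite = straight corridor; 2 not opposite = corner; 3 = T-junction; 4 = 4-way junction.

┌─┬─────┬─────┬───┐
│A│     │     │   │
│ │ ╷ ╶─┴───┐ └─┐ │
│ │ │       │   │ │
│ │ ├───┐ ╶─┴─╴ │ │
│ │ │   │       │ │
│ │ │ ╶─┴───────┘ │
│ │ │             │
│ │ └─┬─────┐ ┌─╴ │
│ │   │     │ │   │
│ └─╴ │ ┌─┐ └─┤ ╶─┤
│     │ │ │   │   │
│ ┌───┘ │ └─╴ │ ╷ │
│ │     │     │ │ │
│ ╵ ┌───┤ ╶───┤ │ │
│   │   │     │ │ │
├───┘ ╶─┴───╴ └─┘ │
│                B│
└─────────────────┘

Checking cell at (4, 3):
Number of passages: 2
Cell type: corner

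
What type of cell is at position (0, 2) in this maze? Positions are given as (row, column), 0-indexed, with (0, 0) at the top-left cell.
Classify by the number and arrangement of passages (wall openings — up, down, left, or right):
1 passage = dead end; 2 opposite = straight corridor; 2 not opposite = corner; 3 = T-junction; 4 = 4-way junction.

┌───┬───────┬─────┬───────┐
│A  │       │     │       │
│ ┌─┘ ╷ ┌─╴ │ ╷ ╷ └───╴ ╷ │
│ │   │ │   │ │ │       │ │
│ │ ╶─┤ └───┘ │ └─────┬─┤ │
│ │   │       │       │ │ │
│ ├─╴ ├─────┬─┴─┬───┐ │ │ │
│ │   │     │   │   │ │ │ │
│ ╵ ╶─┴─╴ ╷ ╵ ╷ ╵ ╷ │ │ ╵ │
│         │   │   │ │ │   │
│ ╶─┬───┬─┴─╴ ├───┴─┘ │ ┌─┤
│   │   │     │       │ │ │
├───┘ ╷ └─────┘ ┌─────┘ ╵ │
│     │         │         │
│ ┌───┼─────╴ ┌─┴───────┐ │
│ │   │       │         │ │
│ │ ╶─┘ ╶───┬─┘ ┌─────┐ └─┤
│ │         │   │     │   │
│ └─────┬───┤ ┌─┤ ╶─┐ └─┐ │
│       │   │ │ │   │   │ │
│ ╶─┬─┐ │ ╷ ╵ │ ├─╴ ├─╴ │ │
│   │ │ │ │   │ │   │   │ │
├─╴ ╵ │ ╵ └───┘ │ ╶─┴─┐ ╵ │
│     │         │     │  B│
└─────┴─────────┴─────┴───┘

Checking cell at (0, 2):
Number of passages: 2
Cell type: corner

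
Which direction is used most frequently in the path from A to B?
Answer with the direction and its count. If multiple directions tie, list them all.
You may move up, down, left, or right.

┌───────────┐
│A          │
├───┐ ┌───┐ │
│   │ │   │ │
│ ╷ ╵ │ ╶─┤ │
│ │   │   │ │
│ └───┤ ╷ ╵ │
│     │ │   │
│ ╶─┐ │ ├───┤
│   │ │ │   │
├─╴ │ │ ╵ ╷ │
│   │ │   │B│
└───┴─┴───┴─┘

Directions: right, right, right, right, right, down, down, down, left, up, left, down, down, down, right, up, right, down
Counts: {'right': 7, 'down': 7, 'left': 2, 'up': 2}
Most common: down and right (tied at 7 times each)

Solution:

┌───────────┐
│A → → → → ↓│
├───┐ ┌───┐ │
│   │ │   │↓│
│ ╷ ╵ │ ╶─┤ │
│ │   │↓ ↰│↓│
│ └───┤ ╷ ╵ │
│     │↓│↑ ↲│
│ ╶─┐ │ ├───┤
│   │ │↓│↱ ↓│
├─╴ │ │ ╵ ╷ │
│   │ │↳ ↑│B│
└───┴─┴───┴─┘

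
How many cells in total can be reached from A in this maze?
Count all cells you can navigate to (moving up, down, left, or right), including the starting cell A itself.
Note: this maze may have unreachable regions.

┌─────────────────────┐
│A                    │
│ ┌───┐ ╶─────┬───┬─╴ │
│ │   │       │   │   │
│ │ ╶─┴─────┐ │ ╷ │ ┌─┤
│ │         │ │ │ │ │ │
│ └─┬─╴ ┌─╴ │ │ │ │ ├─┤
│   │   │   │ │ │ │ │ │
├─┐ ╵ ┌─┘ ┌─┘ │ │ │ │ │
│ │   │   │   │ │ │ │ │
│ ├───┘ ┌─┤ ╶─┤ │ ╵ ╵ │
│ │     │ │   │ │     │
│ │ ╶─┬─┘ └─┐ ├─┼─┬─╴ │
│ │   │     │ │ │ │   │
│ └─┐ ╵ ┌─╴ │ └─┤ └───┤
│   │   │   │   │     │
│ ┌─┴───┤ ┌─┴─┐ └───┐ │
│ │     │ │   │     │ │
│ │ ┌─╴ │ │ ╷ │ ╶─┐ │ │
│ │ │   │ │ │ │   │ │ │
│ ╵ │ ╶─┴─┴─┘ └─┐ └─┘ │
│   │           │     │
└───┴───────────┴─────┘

Using BFS/flood-fill to find all reachable cells from A:
Maze size: 11 × 11 = 121 total cells
27 cell(s) are walled off and cannot be reached from A.
Reachable cells: 94

Reachable region (· marks reachable cells):

┌─────────────────────┐
│A · · · · · · · · · ·│
│ ┌───┐ ╶─────┬───┬─╴ │
│·│· ·│· · · ·│· ·│· ·│
│ │ ╶─┴─────┐ │ ╷ │ ┌─┤
│·│· · · · ·│·│·│·│·│ │
│ └─┬─╴ ┌─╴ │ │ │ │ ├─┤
│· ·│· ·│· ·│·│·│·│·│·│
├─┐ ╵ ┌─┘ ┌─┘ │ │ │ │ │
│ │· ·│· ·│· ·│·│·│·│·│
│ ├───┘ ┌─┤ ╶─┤ │ ╵ ╵ │
│ │· · ·│·│· ·│·│· · ·│
│ │ ╶─┬─┘ └─┐ ├─┼─┬─╴ │
│ │· ·│· · ·│·│ │·│· ·│
│ └─┐ ╵ ┌─╴ │ └─┤ └───┤
│   │· ·│· ·│· ·│· · ·│
│ ┌─┴───┤ ┌─┴─┐ └───┐ │
│ │     │·│   │· · ·│·│
│ │ ┌─╴ │ │ ╷ │ ╶─┐ │ │
│ │ │   │·│ │ │· ·│·│·│
│ ╵ │ ╶─┴─┴─┘ └─┐ └─┘ │
│   │           │· · ·│
└───┴───────────┴─────┘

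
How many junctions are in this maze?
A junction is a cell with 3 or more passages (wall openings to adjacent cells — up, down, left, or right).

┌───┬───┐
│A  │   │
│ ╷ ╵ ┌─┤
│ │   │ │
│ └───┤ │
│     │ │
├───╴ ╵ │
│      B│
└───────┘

Checking each cell for number of passages:

Junctions found (3+ passages):
  (3, 2): 3 passages
Total junctions: 1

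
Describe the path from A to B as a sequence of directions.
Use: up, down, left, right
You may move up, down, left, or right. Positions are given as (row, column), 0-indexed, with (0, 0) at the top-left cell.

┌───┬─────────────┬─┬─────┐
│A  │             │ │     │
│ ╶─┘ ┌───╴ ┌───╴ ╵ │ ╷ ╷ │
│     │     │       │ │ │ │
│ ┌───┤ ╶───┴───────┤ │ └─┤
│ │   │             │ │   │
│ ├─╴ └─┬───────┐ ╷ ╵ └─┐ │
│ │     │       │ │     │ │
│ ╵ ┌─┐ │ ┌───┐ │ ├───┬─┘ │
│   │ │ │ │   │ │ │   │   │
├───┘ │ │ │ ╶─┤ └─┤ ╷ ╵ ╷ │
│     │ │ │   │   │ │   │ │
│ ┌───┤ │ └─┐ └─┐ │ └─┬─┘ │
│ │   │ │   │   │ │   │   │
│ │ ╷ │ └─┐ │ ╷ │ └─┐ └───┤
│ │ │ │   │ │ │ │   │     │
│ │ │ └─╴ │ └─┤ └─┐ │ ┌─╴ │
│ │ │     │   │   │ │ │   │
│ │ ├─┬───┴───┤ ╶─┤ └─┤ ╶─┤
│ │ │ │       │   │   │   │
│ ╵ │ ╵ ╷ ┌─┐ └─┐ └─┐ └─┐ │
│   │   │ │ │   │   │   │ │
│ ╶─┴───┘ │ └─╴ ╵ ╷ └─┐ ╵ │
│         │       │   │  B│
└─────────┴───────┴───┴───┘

Finding the path and converting it to directions:
Path through cells: (0,0) → (1,0) → (1,1) → (1,2) → (0,2) → (0,3) → (0,4) → (0,5) → (1,5) → (1,4) → (1,3) → (2,3) → (2,4) → (2,5) → (2,6) → (2,7) → (2,8) → (2,9) → (3,9) → (3,10) → (2,10) → (1,10) → (0,10) → (0,11) → (1,11) → (2,11) → (2,12) → (3,12) → (4,12) → (4,11) → (5,11) → (5,10) → (4,10) → (4,9) → (5,9) → (6,9) → (6,10) → (7,10) → (7,11) → (7,12) → (8,12) → (8,11) → (9,11) → (9,12) → (10,12) → (11,12)
Directions: down, right, right, up, right, right, right, down, left, left, down, right, right, right, right, right, right, down, right, up, up, up, right, down, down, right, down, down, left, down, left, up, left, down, down, right, down, right, right, down, left, down, right, down, down

Solution:

┌───┬─────────────┬─┬─────┐
│A  │↱ → → ↓      │ │↱ ↓  │
│ ╶─┘ ┌───╴ ┌───╴ ╵ │ ╷ ╷ │
│↳ → ↑│↓ ← ↲│       │↑│↓│ │
│ ┌───┤ ╶───┴───────┤ │ └─┤
│ │   │↳ → → → → → ↓│↑│↳ ↓│
│ ├─╴ └─┬───────┐ ╷ ╵ └─┐ │
│ │     │       │ │↳ ↑  │↓│
│ ╵ ┌─┐ │ ┌───┐ │ ├───┬─┘ │
│   │ │ │ │   │ │ │↓ ↰│↓ ↲│
├───┘ │ │ │ ╶─┤ └─┤ ╷ ╵ ╷ │
│     │ │ │   │   │↓│↑ ↲│ │
│ ┌───┤ │ └─┐ └─┐ │ └─┬─┘ │
│ │   │ │   │   │ │↳ ↓│   │
│ │ ╷ │ └─┐ │ ╷ │ └─┐ └───┤
│ │ │ │   │ │ │ │   │↳ → ↓│
│ │ │ └─╴ │ └─┤ └─┐ │ ┌─╴ │
│ │ │     │   │   │ │ │↓ ↲│
│ │ ├─┬───┴───┤ ╶─┤ └─┤ ╶─┤
│ │ │ │       │   │   │↳ ↓│
│ ╵ │ ╵ ╷ ┌─┐ └─┐ └─┐ └─┐ │
│   │   │ │ │   │   │   │↓│
│ ╶─┴───┘ │ └─╴ ╵ ╷ └─┐ ╵ │
│         │       │   │  B│
└─────────┴───────┴───┴───┘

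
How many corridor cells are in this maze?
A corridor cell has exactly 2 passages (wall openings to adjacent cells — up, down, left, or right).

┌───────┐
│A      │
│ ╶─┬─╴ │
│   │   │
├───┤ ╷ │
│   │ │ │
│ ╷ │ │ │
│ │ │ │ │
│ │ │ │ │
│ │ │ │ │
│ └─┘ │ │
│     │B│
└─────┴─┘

Counting cells with exactly 2 passages:
Total corridor cells: 20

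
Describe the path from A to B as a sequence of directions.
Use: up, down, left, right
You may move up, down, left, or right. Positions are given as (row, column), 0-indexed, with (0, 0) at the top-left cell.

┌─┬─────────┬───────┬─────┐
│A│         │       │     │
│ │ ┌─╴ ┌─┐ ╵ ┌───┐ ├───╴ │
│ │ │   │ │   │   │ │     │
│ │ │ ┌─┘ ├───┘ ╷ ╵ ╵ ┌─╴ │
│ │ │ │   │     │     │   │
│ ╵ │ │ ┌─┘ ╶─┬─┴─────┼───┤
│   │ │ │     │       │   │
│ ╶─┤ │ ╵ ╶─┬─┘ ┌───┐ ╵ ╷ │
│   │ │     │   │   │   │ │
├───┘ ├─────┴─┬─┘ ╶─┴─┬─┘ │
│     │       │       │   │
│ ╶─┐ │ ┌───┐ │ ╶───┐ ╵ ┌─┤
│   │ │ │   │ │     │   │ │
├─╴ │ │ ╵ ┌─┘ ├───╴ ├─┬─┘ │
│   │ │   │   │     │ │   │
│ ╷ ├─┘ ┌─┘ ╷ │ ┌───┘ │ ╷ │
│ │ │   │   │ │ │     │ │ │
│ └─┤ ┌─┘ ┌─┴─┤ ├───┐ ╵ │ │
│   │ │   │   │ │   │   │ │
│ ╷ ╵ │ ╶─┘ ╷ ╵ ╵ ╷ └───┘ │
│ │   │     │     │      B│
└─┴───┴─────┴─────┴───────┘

Finding the path and converting it to directions:
Path through cells: (0,0) → (1,0) → (2,0) → (3,0) → (3,1) → (2,1) → (1,1) → (0,1) → (0,2) → (0,3) → (1,3) → (1,2) → (2,2) → (3,2) → (4,2) → (5,2) → (5,1) → (5,0) → (6,0) → (6,1) → (7,1) → (7,0) → (8,0) → (9,0) → (9,1) → (10,1) → (10,2) → (9,2) → (8,2) → (8,3) → (7,3) → (6,3) → (5,3) → (5,4) → (5,5) → (5,6) → (6,6) → (7,6) → (7,5) → (8,5) → (8,4) → (9,4) → (9,3) → (10,3) → (10,4) → (10,5) → (9,5) → (9,6) → (10,6) → (10,7) → (10,8) → (9,8) → (9,9) → (10,9) → (10,10) → (10,11) → (10,12)
Directions: down, down, down, right, up, up, up, right, right, down, left, down, down, down, down, left, left, down, right, down, left, down, down, right, down, right, up, up, right, up, up, up, right, right, right, down, down, left, down, left, down, left, down, right, right, up, right, down, right, right, up, right, down, right, right, right

Solution:

┌─┬─────────┬───────┬─────┐
│A│↱ → ↓    │       │     │
│ │ ┌─╴ ┌─┐ ╵ ┌───┐ ├───╴ │
│↓│↑│↓ ↲│ │   │   │ │     │
│ │ │ ┌─┘ ├───┘ ╷ ╵ ╵ ┌─╴ │
│↓│↑│↓│   │     │     │   │
│ ╵ │ │ ┌─┘ ╶─┬─┴─────┼───┤
│↳ ↑│↓│ │     │       │   │
│ ╶─┤ │ ╵ ╶─┬─┘ ┌───┐ ╵ ╷ │
│   │↓│     │   │   │   │ │
├───┘ ├─────┴─┬─┘ ╶─┴─┬─┘ │
│↓ ← ↲│↱ → → ↓│       │   │
│ ╶─┐ │ ┌───┐ │ ╶───┐ ╵ ┌─┤
│↳ ↓│ │↑│   │↓│     │   │ │
├─╴ │ │ ╵ ┌─┘ ├───╴ ├─┬─┘ │
│↓ ↲│ │↑  │↓ ↲│     │ │   │
│ ╷ ├─┘ ┌─┘ ╷ │ ┌───┘ │ ╷ │
│↓│ │↱ ↑│↓ ↲│ │ │     │ │ │
│ └─┤ ┌─┘ ┌─┴─┤ ├───┐ ╵ │ │
│↳ ↓│↑│↓ ↲│↱ ↓│ │↱ ↓│   │ │
│ ╷ ╵ │ ╶─┘ ╷ ╵ ╵ ╷ └───┘ │
│ │↳ ↑│↳ → ↑│↳ → ↑│↳ → → B│
└─┴───┴─────┴─────┴───────┘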